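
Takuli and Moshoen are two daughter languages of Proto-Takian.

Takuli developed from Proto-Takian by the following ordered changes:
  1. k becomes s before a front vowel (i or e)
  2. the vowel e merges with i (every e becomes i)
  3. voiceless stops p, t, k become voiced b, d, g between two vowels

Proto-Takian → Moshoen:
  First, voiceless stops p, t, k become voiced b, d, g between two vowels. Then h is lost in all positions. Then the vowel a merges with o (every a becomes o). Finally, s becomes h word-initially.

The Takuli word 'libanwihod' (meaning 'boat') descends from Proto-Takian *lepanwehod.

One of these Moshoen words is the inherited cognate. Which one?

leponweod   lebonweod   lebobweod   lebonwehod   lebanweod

lebonweod

Moshoen: *lepanwehod
  lepanwehod → lebanwehod   [intervocalic voicing]
  lebanwehod → lebanweod   [h-loss]
  lebanweod → lebonweod   [vowel merger]
  lebonweod (rule 4 does not apply)
  giving Moshoen lebonweod.
The other candidates each miss or misapply at least one Moshoen change.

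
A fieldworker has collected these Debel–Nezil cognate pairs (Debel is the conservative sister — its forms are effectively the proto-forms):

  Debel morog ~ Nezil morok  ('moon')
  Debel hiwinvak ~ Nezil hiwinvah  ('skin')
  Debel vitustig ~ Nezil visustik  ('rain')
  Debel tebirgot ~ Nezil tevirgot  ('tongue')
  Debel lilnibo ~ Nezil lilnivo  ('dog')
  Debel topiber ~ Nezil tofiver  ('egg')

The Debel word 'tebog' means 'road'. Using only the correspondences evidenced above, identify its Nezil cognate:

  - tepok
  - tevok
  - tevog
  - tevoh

tevok

lilnibo ~ lilnivo — Debel b corresponds to Nezil v between vowels (before a back vowel).
morog ~ morok, vitustig ~ visustik — Debel g corresponds to Nezil k word-finally.
Applying these to Debel 'tebog':
  tebog → tevog   (b→v between vowels (before a back vowel))
  tevog → tevok   (g→k word-finally)
So the Nezil cognate is 'tevok'.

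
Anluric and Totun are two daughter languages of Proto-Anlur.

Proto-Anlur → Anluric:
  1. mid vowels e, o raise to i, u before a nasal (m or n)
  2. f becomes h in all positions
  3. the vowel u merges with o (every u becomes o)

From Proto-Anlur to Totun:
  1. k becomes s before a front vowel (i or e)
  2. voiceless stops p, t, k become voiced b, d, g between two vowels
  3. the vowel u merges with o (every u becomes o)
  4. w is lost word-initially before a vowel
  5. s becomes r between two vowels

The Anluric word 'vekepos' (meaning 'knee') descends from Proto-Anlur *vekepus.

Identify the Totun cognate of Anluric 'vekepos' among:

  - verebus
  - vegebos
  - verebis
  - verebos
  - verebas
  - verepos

verebos

Totun: start from *vekepus.
  rule 1 (palatalisation): vekepus → vesepus
  rule 2 (intervocalic voicing): vesepus → vesebus
  rule 3 (vowel merger): vesebus → vesebos
  rule 4: no change — vesebos
  rule 5 (rhotacism): vesebos → verebos
  ⇒ Totun verebos
The other candidates each miss or misapply at least one Totun change.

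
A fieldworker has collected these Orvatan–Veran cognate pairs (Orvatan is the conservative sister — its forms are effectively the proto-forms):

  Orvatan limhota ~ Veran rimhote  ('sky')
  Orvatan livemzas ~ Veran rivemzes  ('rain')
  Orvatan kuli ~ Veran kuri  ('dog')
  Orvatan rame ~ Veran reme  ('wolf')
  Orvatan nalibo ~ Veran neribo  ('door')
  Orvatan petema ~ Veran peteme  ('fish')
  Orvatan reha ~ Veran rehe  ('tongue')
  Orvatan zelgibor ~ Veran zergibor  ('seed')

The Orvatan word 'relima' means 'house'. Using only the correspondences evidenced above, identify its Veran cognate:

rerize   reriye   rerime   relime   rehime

rerime

kuli ~ kuri, nalibo ~ neribo — Orvatan l corresponds to Veran r between vowels (before a front vowel).
limhota ~ rimhote, petema ~ peteme — Orvatan a corresponds to Veran e word-finally.
Applying these to Orvatan 'relima':
  relima → rerima   (l→r between vowels (before a front vowel))
  rerima → rerime   (a→e word-finally)
So the Veran cognate is 'rerime'.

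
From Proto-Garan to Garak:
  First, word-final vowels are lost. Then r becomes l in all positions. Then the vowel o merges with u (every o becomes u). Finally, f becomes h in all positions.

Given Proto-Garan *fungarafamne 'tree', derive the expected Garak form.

hungalahamn

Garak: *fungarafamne > fungarafamn > fungalafamn > hungalahamn  (by apocope, unconditioned shift, unconditioned shift)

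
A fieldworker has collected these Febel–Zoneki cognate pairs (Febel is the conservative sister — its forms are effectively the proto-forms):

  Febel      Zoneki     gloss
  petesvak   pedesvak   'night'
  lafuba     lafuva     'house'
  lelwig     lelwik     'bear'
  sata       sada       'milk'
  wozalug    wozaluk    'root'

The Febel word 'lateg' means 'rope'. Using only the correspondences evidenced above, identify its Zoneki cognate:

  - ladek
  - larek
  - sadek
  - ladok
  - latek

ladek

petesvak ~ pedesvak — Febel t corresponds to Zoneki d between vowels (before a front vowel).
lelwig ~ lelwik, wozalug ~ wozaluk — Febel g corresponds to Zoneki k word-finally.
Applying these to Febel 'lateg':
  lateg → ladeg   (t→d between vowels (before a front vowel))
  ladeg → ladek   (g→k word-finally)
So the Zoneki cognate is 'ladek'.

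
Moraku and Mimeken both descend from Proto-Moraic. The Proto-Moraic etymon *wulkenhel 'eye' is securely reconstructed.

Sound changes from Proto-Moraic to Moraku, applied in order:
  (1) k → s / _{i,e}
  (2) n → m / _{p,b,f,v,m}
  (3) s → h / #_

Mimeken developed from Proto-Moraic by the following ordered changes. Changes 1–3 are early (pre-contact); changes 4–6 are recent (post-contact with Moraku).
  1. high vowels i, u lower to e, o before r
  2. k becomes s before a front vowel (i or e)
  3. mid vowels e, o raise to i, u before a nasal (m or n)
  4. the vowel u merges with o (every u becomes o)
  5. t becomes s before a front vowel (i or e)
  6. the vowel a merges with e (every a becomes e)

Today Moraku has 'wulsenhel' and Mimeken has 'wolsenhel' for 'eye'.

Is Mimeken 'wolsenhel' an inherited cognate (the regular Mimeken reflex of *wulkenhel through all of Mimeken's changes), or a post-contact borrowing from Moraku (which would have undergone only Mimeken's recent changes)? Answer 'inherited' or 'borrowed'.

If inherited, *wulkenhel would pass through all of Mimeken's changes:
Mimeken: start from *wulkenhel.
  rule 1: no change — wulkenhel
  rule 2 (palatalisation): wulkenhel → wulsenhel
  rule 3 (pre-nasal raising): wulsenhel → wulsinhel
  rule 4 (vowel merger): wulsinhel → wolsinhel
  rule 5: no change — wolsinhel
  rule 6: no change — wolsinhel
  ⇒ Mimeken wolsinhel
If borrowed from Moraku 'wulsenhel' after the early changes, it would undergo only the recent ones:
  rule 4 (vowel merger): wulsenhel → wolsenhel
  rule 5 (palatalisation): no change (wolsenhel)
  rule 6 (vowel merger): no change (wolsenhel)
  ⇒ as a loan: wolsenhel
Mimeken 'wolsenhel' matches the loan outcome 'wolsenhel', not the inherited 'wolsinhel' — it skipped the early Mimeken changes, so it was borrowed from Moraku.

borrowed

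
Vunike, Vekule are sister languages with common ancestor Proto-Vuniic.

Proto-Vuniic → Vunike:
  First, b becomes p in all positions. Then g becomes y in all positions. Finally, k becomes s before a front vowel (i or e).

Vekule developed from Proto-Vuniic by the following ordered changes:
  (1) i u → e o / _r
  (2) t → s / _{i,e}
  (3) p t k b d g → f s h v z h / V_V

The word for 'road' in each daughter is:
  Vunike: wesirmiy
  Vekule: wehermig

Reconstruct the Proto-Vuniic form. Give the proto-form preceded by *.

Position 4: Vunike has i, Vekule has e. Vunike preserves i here (none of its changes turn any other segment into i), so the proto-segment is *i.
Position 8: Vunike has y, Vekule has g. Vekule preserves g here (none of its changes turn any other segment into g), so the proto-segment is *g.
Position 3: Vunike has s, Vekule has h. Taking the neighbouring segments as reconstructed: Vunike s could go back to *k or *s; Vekule h could go back to *k or *g or *h — the one source consistent with every daughter is *k.
Verify the candidate proto-form against each daughter:
Vunike: start from *wekirmig.
  rule 1: no change — wekirmig
  rule 2 (unconditioned shift): wekirmig → wekirmiy
  rule 3 (palatalisation): wekirmiy → wesirmiy
  ⇒ Vunike wesirmiy
Vekule: *wekirmig
  wekirmig → wekermig   [pre-rhotic lowering]
  wekermig (rule 2 does not apply)
  wekermig → wehermig   [intervocalic lenition]
  giving Vekule wehermig.
Only *wekirmig yields all of Vunike wesirmiy, Vekule wehermig.

*wekirmig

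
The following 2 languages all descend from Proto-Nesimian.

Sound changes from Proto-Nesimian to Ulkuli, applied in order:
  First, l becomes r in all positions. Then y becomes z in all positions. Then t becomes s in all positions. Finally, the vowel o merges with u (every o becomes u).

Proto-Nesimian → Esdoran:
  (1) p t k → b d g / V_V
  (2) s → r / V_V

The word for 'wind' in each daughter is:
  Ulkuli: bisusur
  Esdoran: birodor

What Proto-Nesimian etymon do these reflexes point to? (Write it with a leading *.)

*bisotor

Position 4: Ulkuli has u, Esdoran has o. Esdoran preserves o here (none of its changes turn any other segment into o), so the proto-segment is *o.
Position 3: Ulkuli has s, Esdoran has r. Taking the neighbouring segments as reconstructed: Ulkuli s could go back to *t or *s; Esdoran r could go back to *s or *r — the one source consistent with every daughter is *s.
Position 6: Ulkuli has u, Esdoran has o. Esdoran preserves o here (none of its changes turn any other segment into o), so the proto-segment is *o.
Verify the candidate proto-form against each daughter:
Ulkuli: start from *bisotor.
  rule 1: no change — bisotor
  rule 2: no change — bisotor
  rule 3 (unconditioned shift): bisotor → bisosor
  rule 4 (vowel merger): bisosor → bisusur
  ⇒ Ulkuli bisusur
Esdoran: *bisotor
  bisotor → bisodor   [intervocalic voicing]
  bisodor → birodor   [rhotacism]
  giving Esdoran birodor.
No other proto-form is consistent with every reflex, so the reconstruction is *bisotor.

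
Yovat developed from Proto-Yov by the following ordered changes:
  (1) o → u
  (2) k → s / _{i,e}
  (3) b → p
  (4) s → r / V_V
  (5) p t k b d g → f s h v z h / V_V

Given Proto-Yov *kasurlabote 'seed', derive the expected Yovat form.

karurlafuse

Yovat: *kasurlabote > kasurlabute > kasurlapute > karurlapute > karurlafuse  (by vowel merger, unconditioned shift, rhotacism, intervocalic lenition)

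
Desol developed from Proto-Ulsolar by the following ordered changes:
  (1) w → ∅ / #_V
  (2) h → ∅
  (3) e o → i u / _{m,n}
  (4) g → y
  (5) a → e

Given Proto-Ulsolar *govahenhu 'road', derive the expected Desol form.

Desol: *govahenhu
  govahenhu (rule 1 does not apply)
  govahenhu → govaenu   [h-loss]
  govaenu → govainu   [pre-nasal raising]
  govainu → yovainu   [unconditioned shift]
  yovainu → yoveinu   [vowel merger]
  giving Desol yoveinu.

yoveinu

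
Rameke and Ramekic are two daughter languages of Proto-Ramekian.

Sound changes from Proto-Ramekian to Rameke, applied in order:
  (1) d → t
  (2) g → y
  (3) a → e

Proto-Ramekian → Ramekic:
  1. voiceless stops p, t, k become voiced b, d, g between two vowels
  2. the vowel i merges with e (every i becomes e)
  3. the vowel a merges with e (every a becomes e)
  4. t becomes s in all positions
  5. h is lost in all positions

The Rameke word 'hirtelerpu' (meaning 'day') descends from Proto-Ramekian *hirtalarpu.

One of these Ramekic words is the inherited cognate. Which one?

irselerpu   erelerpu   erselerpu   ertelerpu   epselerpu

erselerpu

Ramekic: *hirtalarpu > hertalarpu > hertelerpu > herselerpu > erselerpu  (by vowel merger, vowel merger, unconditioned shift, h-loss)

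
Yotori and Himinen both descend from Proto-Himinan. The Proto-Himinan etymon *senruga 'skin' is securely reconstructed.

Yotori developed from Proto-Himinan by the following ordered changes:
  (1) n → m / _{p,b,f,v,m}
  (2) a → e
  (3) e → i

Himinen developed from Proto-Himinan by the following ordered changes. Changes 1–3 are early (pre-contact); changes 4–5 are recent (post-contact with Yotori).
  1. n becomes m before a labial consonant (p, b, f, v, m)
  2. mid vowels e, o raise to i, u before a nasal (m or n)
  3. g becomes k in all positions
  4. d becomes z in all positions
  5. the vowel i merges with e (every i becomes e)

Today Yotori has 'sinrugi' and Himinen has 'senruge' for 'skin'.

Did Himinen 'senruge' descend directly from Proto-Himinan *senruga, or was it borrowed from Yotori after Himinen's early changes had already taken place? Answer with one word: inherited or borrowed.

If inherited, *senruga would pass through all of Himinen's changes:
Himinen: start from *senruga.
  rule 1: no change — senruga
  rule 2 (pre-nasal raising): senruga → sinruga
  rule 3 (unconditioned shift): sinruga → sinruka
  rule 4: no change — sinruka
  rule 5 (vowel merger): sinruka → senruka
  ⇒ Himinen senruka
If borrowed from Yotori 'sinrugi' after the early changes, it would undergo only the recent ones:
  rule 4 (unconditioned shift): no change (sinrugi)
  rule 5 (vowel merger): sinrugi → senruge
  ⇒ as a loan: senruge
Himinen 'senruge' matches the loan outcome 'senruge', not the inherited 'senruka' — it skipped the early Himinen changes, so it was borrowed from Yotori.

borrowed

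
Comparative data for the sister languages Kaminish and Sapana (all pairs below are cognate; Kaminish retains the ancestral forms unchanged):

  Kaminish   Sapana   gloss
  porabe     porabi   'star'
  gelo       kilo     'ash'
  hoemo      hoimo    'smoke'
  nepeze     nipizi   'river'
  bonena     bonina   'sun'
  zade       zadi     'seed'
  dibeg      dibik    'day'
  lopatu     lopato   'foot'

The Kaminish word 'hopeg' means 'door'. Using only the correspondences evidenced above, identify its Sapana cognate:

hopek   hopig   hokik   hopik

hopik

gelo ~ kilo, nepeze ~ nipizi — Kaminish e corresponds to Sapana i after a consonant, before a consonant other than r, m, n, p, b, f, v.
dibeg ~ dibik — Kaminish g corresponds to Sapana k word-finally.
Applying these to Kaminish 'hopeg':
  hopeg → hopig   (e→i after a consonant, before a consonant other than r, m, n, p, b, f, v)
  hopig → hopik   (g→k word-finally)
So the Sapana cognate is 'hopik'.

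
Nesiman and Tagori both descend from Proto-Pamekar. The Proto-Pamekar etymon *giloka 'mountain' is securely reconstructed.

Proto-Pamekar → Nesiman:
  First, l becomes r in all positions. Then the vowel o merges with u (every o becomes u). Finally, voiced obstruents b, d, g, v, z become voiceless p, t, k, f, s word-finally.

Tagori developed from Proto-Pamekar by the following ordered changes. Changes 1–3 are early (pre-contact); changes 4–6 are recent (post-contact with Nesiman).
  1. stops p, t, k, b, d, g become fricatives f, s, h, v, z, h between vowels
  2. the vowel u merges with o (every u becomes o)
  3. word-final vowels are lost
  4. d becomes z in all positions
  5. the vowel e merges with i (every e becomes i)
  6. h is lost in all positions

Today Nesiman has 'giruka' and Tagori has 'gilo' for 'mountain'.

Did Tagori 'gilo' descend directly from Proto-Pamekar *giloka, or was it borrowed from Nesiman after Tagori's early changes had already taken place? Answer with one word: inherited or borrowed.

If inherited, *giloka would pass through all of Tagori's changes:
Tagori: *giloka
  giloka → giloha   [intervocalic lenition]
  giloha (rule 2 does not apply)
  giloha → giloh   [apocope]
  giloh (rule 4 does not apply)
  giloh (rule 5 does not apply)
  giloh → gilo   [h-loss]
  giving Tagori gilo.
If borrowed from Nesiman 'giruka' after the early changes, it would undergo only the recent ones:
  rule 4 (unconditioned shift): no change (giruka)
  rule 5 (vowel merger): no change (giruka)
  rule 6 (h-loss): no change (giruka)
  ⇒ as a loan: giruka
Tagori 'gilo' matches the inherited outcome exactly, so it is an inherited cognate, not a loan.

inherited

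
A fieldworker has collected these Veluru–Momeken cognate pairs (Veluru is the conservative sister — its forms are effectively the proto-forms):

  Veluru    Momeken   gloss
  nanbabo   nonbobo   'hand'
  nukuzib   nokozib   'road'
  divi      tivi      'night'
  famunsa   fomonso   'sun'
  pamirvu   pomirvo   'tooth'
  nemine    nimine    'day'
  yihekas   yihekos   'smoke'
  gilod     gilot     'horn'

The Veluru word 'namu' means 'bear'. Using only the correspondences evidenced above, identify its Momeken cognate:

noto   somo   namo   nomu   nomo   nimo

famunsa ~ fomonso, pamirvu ~ pomirvo — Veluru a corresponds to Momeken o after a consonant, before a nasal.
pamirvu ~ pomirvo — Veluru u corresponds to Momeken o word-finally.
Applying these to Veluru 'namu':
  namu → nomu   (a→o after a consonant, before a nasal)
  nomu → nomo   (u→o word-finally)
So the Momeken cognate is 'nomo'.

nomo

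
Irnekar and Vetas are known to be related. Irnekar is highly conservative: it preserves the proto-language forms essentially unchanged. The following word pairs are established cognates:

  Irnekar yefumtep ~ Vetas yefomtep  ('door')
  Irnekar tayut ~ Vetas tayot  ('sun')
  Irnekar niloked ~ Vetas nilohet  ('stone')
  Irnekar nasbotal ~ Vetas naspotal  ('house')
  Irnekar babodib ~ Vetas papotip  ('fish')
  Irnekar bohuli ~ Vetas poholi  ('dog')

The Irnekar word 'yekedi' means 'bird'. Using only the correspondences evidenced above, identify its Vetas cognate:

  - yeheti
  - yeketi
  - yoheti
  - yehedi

yeheti

niloked ~ nilohet — Irnekar k corresponds to Vetas h between vowels (before a front vowel).
babodib ~ papotip — Irnekar d corresponds to Vetas t between vowels (before a front vowel).
Applying these to Irnekar 'yekedi':
  yekedi → yehedi   (k→h between vowels (before a front vowel))
  yehedi → yeheti   (d→t between vowels (before a front vowel))
So the Vetas cognate is 'yeheti'.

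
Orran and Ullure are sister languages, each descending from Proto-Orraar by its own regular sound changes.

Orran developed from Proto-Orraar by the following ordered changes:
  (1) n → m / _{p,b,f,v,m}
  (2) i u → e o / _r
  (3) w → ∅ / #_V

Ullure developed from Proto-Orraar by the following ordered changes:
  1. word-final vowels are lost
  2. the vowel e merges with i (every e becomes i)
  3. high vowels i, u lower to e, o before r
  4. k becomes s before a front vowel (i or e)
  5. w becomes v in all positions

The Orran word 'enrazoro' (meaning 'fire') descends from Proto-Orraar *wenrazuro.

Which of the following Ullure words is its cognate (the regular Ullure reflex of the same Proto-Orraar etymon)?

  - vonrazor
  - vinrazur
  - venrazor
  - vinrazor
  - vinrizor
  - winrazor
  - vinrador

vinrazor

Ullure: *wenrazuro
  wenrazuro → wenrazur   [apocope]
  wenrazur → winrazur   [vowel merger]
  winrazur → winrazor   [pre-rhotic lowering]
  winrazor (rule 4 does not apply)
  winrazor → vinrazor   [unconditioned shift]
  giving Ullure vinrazor.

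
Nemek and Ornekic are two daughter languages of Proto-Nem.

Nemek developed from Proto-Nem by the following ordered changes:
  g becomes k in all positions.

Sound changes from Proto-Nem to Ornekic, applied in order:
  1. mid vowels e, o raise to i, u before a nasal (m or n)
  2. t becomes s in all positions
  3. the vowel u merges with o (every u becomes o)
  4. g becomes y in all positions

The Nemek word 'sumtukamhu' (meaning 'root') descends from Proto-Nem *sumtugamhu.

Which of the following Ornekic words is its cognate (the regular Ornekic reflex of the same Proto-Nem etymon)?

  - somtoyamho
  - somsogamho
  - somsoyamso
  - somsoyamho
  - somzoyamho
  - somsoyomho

Ornekic: start from *sumtugamhu.
  rule 1: no change — sumtugamhu
  rule 2 (unconditioned shift): sumtugamhu → sumsugamhu
  rule 3 (vowel merger): sumsugamhu → somsogamho
  rule 4 (unconditioned shift): somsogamho → somsoyamho
  ⇒ Ornekic somsoyamho
Only 'somsoyamho' matches the regular Ornekic development of *sumtugamhu.

somsoyamho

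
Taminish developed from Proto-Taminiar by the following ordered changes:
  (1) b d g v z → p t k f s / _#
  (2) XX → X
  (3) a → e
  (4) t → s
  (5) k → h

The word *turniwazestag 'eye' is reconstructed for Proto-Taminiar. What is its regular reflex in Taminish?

Taminish: *turniwazestag > turniwazestak > turniwezestek > surniwezessek > surniwezesseh  (by final devoicing, vowel merger, unconditioned shift, unconditioned shift)

surniwezesseh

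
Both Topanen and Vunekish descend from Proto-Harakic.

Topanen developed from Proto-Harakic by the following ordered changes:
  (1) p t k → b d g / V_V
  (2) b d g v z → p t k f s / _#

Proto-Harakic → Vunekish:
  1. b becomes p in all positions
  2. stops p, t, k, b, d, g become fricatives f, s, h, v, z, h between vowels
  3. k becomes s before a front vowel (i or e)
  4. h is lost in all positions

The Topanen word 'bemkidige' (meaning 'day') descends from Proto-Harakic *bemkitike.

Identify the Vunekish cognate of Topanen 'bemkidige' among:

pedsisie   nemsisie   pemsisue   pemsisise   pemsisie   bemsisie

Vunekish: *bemkitike
  bemkitike → pemkitike   [unconditioned shift]
  pemkitike → pemkisihe   [intervocalic lenition]
  pemkisihe → pemsisihe   [palatalisation]
  pemsisihe → pemsisie   [h-loss]
  giving Vunekish pemsisie.
The other candidates each miss or misapply at least one Vunekish change.

pemsisie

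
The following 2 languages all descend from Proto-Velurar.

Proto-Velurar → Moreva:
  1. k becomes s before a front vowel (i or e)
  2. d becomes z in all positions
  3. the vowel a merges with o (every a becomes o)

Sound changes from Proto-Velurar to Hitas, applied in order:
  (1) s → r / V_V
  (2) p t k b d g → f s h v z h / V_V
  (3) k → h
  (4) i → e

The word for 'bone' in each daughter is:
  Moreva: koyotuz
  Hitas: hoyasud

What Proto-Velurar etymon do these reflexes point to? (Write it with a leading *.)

*koyatud

Position 7: Moreva has z, Hitas has d. Hitas preserves d here (none of its changes turn any other segment into d), so the proto-segment is *d.
Position 1: Moreva has k, Hitas has h. Moreva preserves k here (none of its changes turn any other segment into k), so the proto-segment is *k.
Verify the candidate proto-form against each daughter:
Moreva: *koyatud > koyatuz > koyotuz  (by unconditioned shift, vowel merger)
Hitas: *koyatud
  koyatud (rule 1 does not apply)
  koyatud → koyasud   [intervocalic lenition]
  koyasud → hoyasud   [unconditioned shift]
  hoyasud (rule 4 does not apply)
  giving Hitas hoyasud.
*koyatud is the unique common source.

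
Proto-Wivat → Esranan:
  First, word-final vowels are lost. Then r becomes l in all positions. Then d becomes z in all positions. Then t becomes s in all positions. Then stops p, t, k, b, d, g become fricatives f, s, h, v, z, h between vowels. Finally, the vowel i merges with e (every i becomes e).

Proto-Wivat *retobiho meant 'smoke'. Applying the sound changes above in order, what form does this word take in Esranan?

lesoveh

Esranan: *retobiho > retobih > letobih > lesobih > lesovih > lesoveh  (by apocope, unconditioned shift, unconditioned shift, intervocalic lenition, vowel merger)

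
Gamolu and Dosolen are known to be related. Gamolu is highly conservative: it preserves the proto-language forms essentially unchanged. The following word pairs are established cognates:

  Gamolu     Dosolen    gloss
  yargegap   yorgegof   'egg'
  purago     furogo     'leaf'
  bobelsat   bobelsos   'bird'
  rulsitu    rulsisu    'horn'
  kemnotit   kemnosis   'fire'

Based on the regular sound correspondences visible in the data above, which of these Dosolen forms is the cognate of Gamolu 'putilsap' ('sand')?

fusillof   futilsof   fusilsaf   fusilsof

fusilsof

purago ~ furogo — Gamolu p corresponds to Dosolen f word-initially before a back vowel.
kemnotit ~ kemnosis — Gamolu t corresponds to Dosolen s between vowels (before a front vowel).
yargegap ~ yorgegof — Gamolu a corresponds to Dosolen o after a consonant, before a labial obstruent.
yargegap ~ yorgegof — Gamolu p corresponds to Dosolen f word-finally.
Applying these to Gamolu 'putilsap':
  putilsap → futilsap   (p→f word-initially before a back vowel)
  futilsap → fusilsap   (t→s between vowels (before a front vowel))
  fusilsap → fusilsop   (a→o after a consonant, before a labial obstruent)
  fusilsop → fusilsof   (p→f word-finally)
So the Dosolen cognate is 'fusilsof'.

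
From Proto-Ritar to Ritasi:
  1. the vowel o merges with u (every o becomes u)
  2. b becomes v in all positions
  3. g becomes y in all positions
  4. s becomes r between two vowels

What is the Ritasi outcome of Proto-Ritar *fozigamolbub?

fuziyamulvuv

Ritasi: *fozigamolbub
  fozigamolbub → fuzigamulbub   [vowel merger]
  fuzigamulbub → fuzigamulvuv   [unconditioned shift]
  fuzigamulvuv → fuziyamulvuv   [unconditioned shift]
  fuziyamulvuv (rule 4 does not apply)
  giving Ritasi fuziyamulvuv.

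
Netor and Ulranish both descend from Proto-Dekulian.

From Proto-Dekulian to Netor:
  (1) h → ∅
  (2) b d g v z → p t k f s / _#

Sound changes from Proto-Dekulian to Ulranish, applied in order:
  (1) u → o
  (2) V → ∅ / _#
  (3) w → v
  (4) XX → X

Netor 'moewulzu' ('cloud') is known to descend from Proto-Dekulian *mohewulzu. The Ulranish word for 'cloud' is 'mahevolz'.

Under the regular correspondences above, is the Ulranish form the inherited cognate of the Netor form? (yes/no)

Derive the expected Ulranish reflex of *mohewulzu:
Ulranish: *mohewulzu
  mohewulzu → mohewolzo   [vowel merger]
  mohewolzo → mohewolz   [apocope]
  mohewolz → mohevolz   [unconditioned shift]
  mohevolz (rule 4 does not apply)
  giving Ulranish mohevolz.
The regular Ulranish reflex would be 'mohevolz', but the attested form is 'mahevolz'. The correspondence is irregular, so they are not cognates (the Ulranish form has a different source).

no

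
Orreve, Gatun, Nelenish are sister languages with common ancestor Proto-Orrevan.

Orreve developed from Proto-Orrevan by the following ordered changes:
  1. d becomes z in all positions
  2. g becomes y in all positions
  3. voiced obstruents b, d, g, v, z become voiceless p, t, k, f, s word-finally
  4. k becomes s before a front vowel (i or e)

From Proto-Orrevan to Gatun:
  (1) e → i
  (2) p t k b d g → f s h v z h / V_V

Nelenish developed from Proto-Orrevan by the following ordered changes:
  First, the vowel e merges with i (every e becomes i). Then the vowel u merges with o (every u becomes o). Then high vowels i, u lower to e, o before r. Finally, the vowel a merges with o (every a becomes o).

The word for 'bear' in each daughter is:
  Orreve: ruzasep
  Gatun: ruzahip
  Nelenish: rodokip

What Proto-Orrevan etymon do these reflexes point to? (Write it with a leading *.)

Position 5: Orreve has s, Gatun has h, Nelenish has k. Nelenish preserves k here (none of its changes turn any other segment into k), so the proto-segment is *k.
Position 2: Orreve has u, Gatun has u, Nelenish has o. Orreve preserves u here (none of its changes turn any other segment into u), so the proto-segment is *u.
Position 4: Orreve has a, Gatun has a, Nelenish has o. Orreve preserves a here (none of its changes turn any other segment into a), so the proto-segment is *a.
Verify the candidate proto-form against each daughter:
Orreve: *rudakep
  rudakep → ruzakep   [unconditioned shift]
  ruzakep (rule 2 does not apply)
  ruzakep (rule 3 does not apply)
  ruzakep → ruzasep   [palatalisation]
  giving Orreve ruzasep.
Gatun: start from *rudakep.
  rule 1 (vowel merger): rudakep → rudakip
  rule 2 (intervocalic lenition): rudakip → ruzahip
  ⇒ Gatun ruzahip
Nelenish: start from *rudakep.
  rule 1 (vowel merger): rudakep → rudakip
  rule 2 (vowel merger): rudakip → rodakip
  rule 3: no change — rodakip
  rule 4 (vowel merger): rodakip → rodokip
  ⇒ Nelenish rodokip
No other proto-form is consistent with every reflex, so the reconstruction is *rudakep.

*rudakep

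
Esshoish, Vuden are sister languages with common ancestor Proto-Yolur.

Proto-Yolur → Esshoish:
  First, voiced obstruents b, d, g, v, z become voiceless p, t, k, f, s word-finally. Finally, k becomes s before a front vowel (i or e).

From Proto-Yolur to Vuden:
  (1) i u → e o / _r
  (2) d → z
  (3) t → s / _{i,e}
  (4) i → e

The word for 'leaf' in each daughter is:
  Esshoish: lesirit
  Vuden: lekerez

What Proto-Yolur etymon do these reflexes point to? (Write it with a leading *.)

Position 7: Esshoish has t, Vuden has z. Taking the neighbouring segments as reconstructed: Esshoish t could go back to *t or *d; Vuden z could go back to *d or *z — the one source consistent with every daughter is *d.
Position 3: Esshoish has s, Vuden has k. Vuden preserves k here (none of its changes turn any other segment into k), so the proto-segment is *k.
This points to *lekirid. Verify forward in each daughter:
Esshoish: start from *lekirid.
  rule 1 (final devoicing): lekirid → lekirit
  rule 2 (palatalisation): lekirit → lesirit
  ⇒ Esshoish lesirit
Vuden: *lekirid
  lekirid → lekerid   [pre-rhotic lowering]
  lekerid → lekeriz   [unconditioned shift]
  lekeriz (rule 3 does not apply)
  lekeriz → lekerez   [vowel merger]
  giving Vuden lekerez.
No other proto-form is consistent with every reflex, so the reconstruction is *lekirid.

*lekirid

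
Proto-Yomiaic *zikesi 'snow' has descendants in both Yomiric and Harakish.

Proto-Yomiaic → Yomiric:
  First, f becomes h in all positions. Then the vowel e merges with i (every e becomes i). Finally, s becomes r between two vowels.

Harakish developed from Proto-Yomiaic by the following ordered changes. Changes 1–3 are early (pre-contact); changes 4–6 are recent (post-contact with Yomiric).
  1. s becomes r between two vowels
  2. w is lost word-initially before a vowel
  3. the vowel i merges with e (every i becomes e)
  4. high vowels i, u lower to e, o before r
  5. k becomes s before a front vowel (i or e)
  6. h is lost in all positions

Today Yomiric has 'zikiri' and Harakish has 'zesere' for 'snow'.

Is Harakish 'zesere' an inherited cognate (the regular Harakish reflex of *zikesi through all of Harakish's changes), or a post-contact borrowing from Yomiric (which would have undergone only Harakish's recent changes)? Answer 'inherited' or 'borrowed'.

If inherited, *zikesi would pass through all of Harakish's changes:
Harakish: *zikesi
  zikesi → zikeri   [rhotacism]
  zikeri (rule 2 does not apply)
  zikeri → zekere   [vowel merger]
  zekere (rule 4 does not apply)
  zekere → zesere   [palatalisation]
  zesere (rule 6 does not apply)
  giving Harakish zesere.
If borrowed from Yomiric 'zikiri' after the early changes, it would undergo only the recent ones:
  rule 4 (pre-rhotic lowering): zikiri → zikeri
  rule 5 (palatalisation): zikeri → ziseri
  rule 6 (h-loss): no change (ziseri)
  ⇒ as a loan: ziseri
Harakish 'zesere' matches the inherited outcome exactly, so it is an inherited cognate, not a loan.

inherited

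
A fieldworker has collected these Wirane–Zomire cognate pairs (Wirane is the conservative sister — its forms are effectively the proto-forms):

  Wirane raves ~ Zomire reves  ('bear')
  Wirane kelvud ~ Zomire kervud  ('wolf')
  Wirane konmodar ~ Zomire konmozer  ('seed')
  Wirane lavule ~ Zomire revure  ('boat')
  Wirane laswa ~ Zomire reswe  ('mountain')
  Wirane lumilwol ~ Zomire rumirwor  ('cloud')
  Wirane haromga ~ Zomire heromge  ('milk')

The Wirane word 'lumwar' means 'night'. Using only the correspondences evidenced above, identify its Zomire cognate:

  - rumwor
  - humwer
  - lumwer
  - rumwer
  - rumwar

lumilwol ~ rumirwor — Wirane l corresponds to Zomire r word-initially before a back vowel.
konmodar ~ konmozer, haromga ~ heromge — Wirane a corresponds to Zomire e after a consonant, before r.
Applying these to Wirane 'lumwar':
  lumwar → rumwar   (l→r word-initially before a back vowel)
  rumwar → rumwer   (a→e after a consonant, before r)
So the Zomire cognate is 'rumwer'.

rumwer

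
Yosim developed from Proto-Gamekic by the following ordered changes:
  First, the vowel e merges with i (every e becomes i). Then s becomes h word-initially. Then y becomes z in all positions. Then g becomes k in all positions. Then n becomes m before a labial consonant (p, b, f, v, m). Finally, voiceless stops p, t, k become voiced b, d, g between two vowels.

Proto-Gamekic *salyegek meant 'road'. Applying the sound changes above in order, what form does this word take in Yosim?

halzigik

Yosim: *salyegek
  salyegek → salyigik   [vowel merger]
  salyigik → halyigik   [debuccalisation]
  halyigik → halzigik   [unconditioned shift]
  halzigik → halzikik   [unconditioned shift]
  halzikik (rule 5 does not apply)
  halzikik → halzigik   [intervocalic voicing]
  giving Yosim halzigik.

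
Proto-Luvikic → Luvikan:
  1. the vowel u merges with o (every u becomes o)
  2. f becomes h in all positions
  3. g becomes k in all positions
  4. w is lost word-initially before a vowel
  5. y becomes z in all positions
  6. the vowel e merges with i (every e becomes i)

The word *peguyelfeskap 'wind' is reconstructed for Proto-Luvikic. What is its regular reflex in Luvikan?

pikozilhiskap

Luvikan: start from *peguyelfeskap.
  rule 1 (vowel merger): peguyelfeskap → pegoyelfeskap
  rule 2 (unconditioned shift): pegoyelfeskap → pegoyelheskap
  rule 3 (unconditioned shift): pegoyelheskap → pekoyelheskap
  rule 4: no change — pekoyelheskap
  rule 5 (unconditioned shift): pekoyelheskap → pekozelheskap
  rule 6 (vowel merger): pekozelheskap → pikozilhiskap
  ⇒ Luvikan pikozilhiskap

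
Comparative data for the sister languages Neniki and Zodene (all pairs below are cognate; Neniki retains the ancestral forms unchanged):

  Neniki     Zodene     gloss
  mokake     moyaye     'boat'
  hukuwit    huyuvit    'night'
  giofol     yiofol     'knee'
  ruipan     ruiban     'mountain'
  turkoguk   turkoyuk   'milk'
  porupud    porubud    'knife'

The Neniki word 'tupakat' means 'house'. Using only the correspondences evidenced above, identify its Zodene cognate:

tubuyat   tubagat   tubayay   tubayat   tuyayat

tubayat

ruipan ~ ruiban — Neniki p corresponds to Zodene b between vowels (before a back vowel).
mokake ~ moyaye — Neniki k corresponds to Zodene y between vowels (before a back vowel).
Applying these to Neniki 'tupakat':
  tupakat → tubakat   (p→b between vowels (before a back vowel))
  tubakat → tubayat   (k→y between vowels (before a back vowel))
So the Zodene cognate is 'tubayat'.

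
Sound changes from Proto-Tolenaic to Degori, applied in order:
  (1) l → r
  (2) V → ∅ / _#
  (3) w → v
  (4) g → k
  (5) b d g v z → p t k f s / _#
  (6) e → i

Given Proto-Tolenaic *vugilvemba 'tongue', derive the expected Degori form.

vukirvimp

Degori: start from *vugilvemba.
  rule 1 (unconditioned shift): vugilvemba → vugirvemba
  rule 2 (apocope): vugirvemba → vugirvemb
  rule 3: no change — vugirvemb
  rule 4 (unconditioned shift): vugirvemb → vukirvemb
  rule 5 (final devoicing): vukirvemb → vukirvemp
  rule 6 (vowel merger): vukirvemp → vukirvimp
  ⇒ Degori vukirvimp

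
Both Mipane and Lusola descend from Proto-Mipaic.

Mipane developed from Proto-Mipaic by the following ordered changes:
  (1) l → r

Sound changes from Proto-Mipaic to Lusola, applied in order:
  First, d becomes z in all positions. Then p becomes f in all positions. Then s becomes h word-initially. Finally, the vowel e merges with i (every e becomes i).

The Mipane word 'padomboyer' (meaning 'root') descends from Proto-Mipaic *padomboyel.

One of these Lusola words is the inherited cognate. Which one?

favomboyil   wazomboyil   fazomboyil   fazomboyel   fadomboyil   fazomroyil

fazomboyil

Lusola: *padomboyel
  padomboyel → pazomboyel   [unconditioned shift]
  pazomboyel → fazomboyel   [unconditioned shift]
  fazomboyel (rule 3 does not apply)
  fazomboyel → fazomboyil   [vowel merger]
  giving Lusola fazomboyil.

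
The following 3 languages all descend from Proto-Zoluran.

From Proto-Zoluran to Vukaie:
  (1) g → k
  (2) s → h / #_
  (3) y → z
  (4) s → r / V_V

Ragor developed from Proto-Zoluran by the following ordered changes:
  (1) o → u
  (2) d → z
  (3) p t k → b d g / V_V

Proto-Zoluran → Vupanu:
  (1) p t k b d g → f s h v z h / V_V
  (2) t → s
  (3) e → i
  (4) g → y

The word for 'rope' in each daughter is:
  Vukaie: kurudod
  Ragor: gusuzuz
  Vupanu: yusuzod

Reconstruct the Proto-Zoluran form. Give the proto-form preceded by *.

Position 6: Vukaie has o, Ragor has u, Vupanu has o. Vukaie preserves o here (none of its changes turn any other segment into o), so the proto-segment is *o.
Position 5: Vukaie has d, Ragor has z, Vupanu has z. Vukaie preserves d here (none of its changes turn any other segment into d), so the proto-segment is *d.
Position 1: Vukaie has k, Ragor has g, Vupanu has y. Taking the neighbouring segments as reconstructed: Vukaie k could go back to *k or *g; Ragor g can only go back to *g; Vupanu y could go back to *g or *y — the one source consistent with every daughter is *g.
This points to *gusudod. Verify forward in each daughter:
Vukaie: *gusudod > kusudod > kurudod  (by unconditioned shift, rhotacism)
Ragor: start from *gusudod.
  rule 1 (vowel merger): gusudod → gusudud
  rule 2 (unconditioned shift): gusudud → gusuzuz
  rule 3: no change — gusuzuz
  ⇒ Ragor gusuzuz
Vupanu: *gusudod
  gusudod → gusuzod   [intervocalic lenition]
  gusuzod (rule 2 does not apply)
  gusuzod (rule 3 does not apply)
  gusuzod → yusuzod   [unconditioned shift]
  giving Vupanu yusuzod.
*gusudod is the unique common source.

*gusudod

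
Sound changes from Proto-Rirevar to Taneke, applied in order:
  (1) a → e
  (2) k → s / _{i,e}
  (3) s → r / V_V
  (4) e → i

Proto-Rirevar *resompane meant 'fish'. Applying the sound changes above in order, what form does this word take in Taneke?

rirompini

Taneke: *resompane > resompene > rerompene > rirompini  (by vowel merger, rhotacism, vowel merger)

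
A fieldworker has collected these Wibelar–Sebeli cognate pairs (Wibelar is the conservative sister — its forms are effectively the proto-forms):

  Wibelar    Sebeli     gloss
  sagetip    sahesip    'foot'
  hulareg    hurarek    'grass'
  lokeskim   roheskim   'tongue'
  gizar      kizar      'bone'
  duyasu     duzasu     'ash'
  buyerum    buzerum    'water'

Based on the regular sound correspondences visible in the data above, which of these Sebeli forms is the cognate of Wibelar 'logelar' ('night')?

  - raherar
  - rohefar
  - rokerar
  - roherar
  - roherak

roherar

lokeskim ~ roheskim — Wibelar l corresponds to Sebeli r word-initially before a back vowel.
sagetip ~ sahesip — Wibelar g corresponds to Sebeli h between vowels (before a front vowel).
hulareg ~ hurarek — Wibelar l corresponds to Sebeli r between vowels (before a back vowel).
Applying these to Wibelar 'logelar':
  logelar → rogelar   (l→r word-initially before a back vowel)
  rogelar → rohelar   (g→h between vowels (before a front vowel))
  rohelar → roherar   (l→r between vowels (before a back vowel))
So the Sebeli cognate is 'roherar'.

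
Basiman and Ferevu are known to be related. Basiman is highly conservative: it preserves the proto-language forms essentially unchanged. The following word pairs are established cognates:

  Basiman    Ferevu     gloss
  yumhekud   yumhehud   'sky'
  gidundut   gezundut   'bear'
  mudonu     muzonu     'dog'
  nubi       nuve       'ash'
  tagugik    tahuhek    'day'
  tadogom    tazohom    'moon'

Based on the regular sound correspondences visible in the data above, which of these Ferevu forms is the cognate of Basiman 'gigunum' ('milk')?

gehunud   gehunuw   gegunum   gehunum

gehunum

gidundut ~ gezundut, tagugik ~ tahuhek — Basiman i corresponds to Ferevu e after a consonant, before a consonant other than r, m, n, p, b, f, v.
tagugik ~ tahuhek — Basiman g corresponds to Ferevu h between vowels (before a back vowel).
Applying these to Basiman 'gigunum':
  gigunum → gegunum   (i→e after a consonant, before a consonant other than r, m, n, p, b, f, v)
  gegunum → gehunum   (g→h between vowels (before a back vowel))
So the Ferevu cognate is 'gehunum'.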